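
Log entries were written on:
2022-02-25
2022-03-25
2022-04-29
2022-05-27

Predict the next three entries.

Every date is a Friday; gaps 28, 35, 28 days.
Each is the last Friday of its month (at least one falls on the 29th or later, ruling out '4th Friday').
June 2022 ends with Friday 2022-06-24.
Last Friday of July 2022: 2022-07-29.
Last Friday of August 2022: 2022-08-26.

2022-06-24, 2022-07-29, 2022-08-26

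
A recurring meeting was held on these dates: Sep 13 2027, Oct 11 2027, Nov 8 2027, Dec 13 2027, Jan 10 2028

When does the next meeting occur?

Gaps: 28, 28, 35, 28 days — a mix of 28 and 35. Every date is a Monday.
Each is the 2nd Monday of its month.
2nd Monday of February 2028: Feb 14 2028.

Feb 14 2028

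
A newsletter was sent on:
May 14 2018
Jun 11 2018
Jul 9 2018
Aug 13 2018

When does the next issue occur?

All dates are Mondays, 28, 28, 35 days apart.
Specifically, the 2nd Monday of each month.
September 2018 — 2nd Monday is Sep 10 2018.

Sep 10 2018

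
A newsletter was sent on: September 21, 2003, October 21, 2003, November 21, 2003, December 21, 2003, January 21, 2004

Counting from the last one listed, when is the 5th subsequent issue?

Each date is the 21st; the gaps (30, 31, 30, 31) track the month lengths.
The rule is the 21st of each month.
Next: February 2004 → February 21, 2004.
March 2004: March 21, 2004.
April 2004: April 21, 2004.
Next: May 2004 → May 21, 2004.
June 2004: June 21, 2004.

June 21, 2004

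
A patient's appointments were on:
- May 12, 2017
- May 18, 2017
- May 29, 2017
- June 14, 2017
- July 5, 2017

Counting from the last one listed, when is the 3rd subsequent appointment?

October 6, 2017

The spacing grows by 5 each time: 6, 11, 16, 21 days.
Next gap: 26 days. July 5, 2017 + 26 days = July 31, 2017.
Next gap: 31 days. July 31, 2017 + 31 days = August 31, 2017.
Next gap: 36 days. August 31, 2017 + 36 days = October 6, 2017.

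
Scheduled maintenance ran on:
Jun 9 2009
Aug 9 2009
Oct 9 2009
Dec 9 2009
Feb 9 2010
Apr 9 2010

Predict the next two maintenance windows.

Jun 9 2010, Aug 9 2010

The day-of-month is always 9 (61, 61, 61, 62, 59 days between events).
So this recurs on the 9th of every 2 months.
Next: June 2010 → Jun 9 2010.
Next: August 2010 → Aug 9 2010.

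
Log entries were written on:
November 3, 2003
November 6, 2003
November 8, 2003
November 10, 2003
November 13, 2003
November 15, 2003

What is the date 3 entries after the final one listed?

The gap pattern 3, 2, 2, 3, 2 repeats every 3 events.
These are the Mondays, Thursdays and Saturdays of each week.
Next Monday: November 17, 2003.
The following Thursday is November 20, 2003.
Next Saturday: November 22, 2003.

November 22, 2003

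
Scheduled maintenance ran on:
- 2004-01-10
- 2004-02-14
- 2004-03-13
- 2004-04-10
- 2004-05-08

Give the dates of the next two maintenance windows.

2004-06-12, 2004-07-10

Gaps: 35, 28, 28, 28 days — a mix of 28 and 35. Every date is a Saturday.
Each is the 2nd Saturday of its month.
June 2004 — 2nd Saturday is 2004-06-12.
2nd Saturday of July 2004: 2004-07-10.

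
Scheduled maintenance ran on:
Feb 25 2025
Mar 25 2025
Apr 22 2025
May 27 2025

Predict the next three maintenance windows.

Jun 24 2025, Jul 22 2025, Aug 26 2025

All dates are Tuesdays, 28, 28, 35 days apart.
Specifically, the 4th Tuesday of each month.
4th Tuesday of June 2025: Jun 24 2025.
4th Tuesday of July 2025: Jul 22 2025.
August 2025 — 4th Tuesday is Aug 26 2025.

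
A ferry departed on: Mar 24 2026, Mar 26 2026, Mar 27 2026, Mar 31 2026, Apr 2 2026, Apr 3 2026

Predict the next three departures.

The gap pattern 2, 1, 4, 2, 1 repeats every 3 events.
These are the Tuesdays, Thursdays and Fridays of each week.
Next Tuesday: Apr 7 2026.
The following Thursday is Apr 9 2026.
The following Friday is Apr 10 2026.

Apr 7 2026, Apr 9 2026, Apr 10 2026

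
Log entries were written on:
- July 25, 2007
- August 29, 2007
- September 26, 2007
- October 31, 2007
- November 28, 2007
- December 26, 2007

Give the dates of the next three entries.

January 30, 2008; February 27, 2008; March 26, 2008

All Wednesdays; the gaps (35, 28, 35, 28, 28) vary with month length.
This is the last Wednesday of each month.
Last Wednesday of January 2008: January 30, 2008.
Last Wednesday of February 2008: February 27, 2008.
March 2008 ends with Wednesday March 26, 2008.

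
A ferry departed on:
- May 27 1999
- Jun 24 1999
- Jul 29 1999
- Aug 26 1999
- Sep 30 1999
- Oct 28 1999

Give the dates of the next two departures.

Every date is a Thursday; gaps 28, 35, 28, 35, 28 days.
Each is the last Thursday of its month (at least one falls on the 29th or later, ruling out '4th Thursday').
November 1999 ends with Thursday Nov 25 1999.
December 1999 ends with Thursday Dec 30 1999.

Nov 25 1999, Dec 30 1999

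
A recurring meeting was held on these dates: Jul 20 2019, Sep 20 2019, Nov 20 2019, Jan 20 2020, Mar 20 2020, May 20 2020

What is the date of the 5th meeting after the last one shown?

Mar 20 2021

Gaps: 62, 61, 61, 60, 61 days — not constant. Every event is on the 20th of the month.
Pattern: the 20th of every 2 months.
July 2020: Jul 20 2020.
September 2020: Sep 20 2020.
November 2020: Nov 20 2020.
Next: January 2021 → Jan 20 2021.
Next: March 2021 → Mar 20 2021.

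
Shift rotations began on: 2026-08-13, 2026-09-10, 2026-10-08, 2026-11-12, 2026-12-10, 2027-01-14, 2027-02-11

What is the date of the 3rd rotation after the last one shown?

These are Thursdays at 28- or 35-day spacing (28, 28, 35, 28, 35, 28).
The pattern: 2nd Thursday of the month.
March 2027 — 2nd Thursday is 2027-03-11.
April 2027 — 2nd Thursday is 2027-04-08.
2nd Thursday of May 2027: 2027-05-13.

2027-05-13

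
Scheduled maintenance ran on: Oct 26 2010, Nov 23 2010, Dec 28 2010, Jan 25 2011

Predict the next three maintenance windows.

Feb 22 2011, Mar 22 2011, Apr 26 2011

Gaps: 28, 35, 28 days — a mix of 28 and 35. Every date is a Tuesday.
Each is the 4th Tuesday of its month.
February 2011 — 4th Tuesday is Feb 22 2011.
March 2011 — 4th Tuesday is Mar 22 2011.
April 2011 — 4th Tuesday is Apr 26 2011.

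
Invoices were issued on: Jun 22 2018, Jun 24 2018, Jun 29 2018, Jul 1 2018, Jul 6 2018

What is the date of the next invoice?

Jul 8 2018

Every event lands on a Friday or Sunday (gaps cycle 2, 5, 2, 5).
So the schedule is: every Friday and Sunday.
Next Sunday: Jul 8 2018.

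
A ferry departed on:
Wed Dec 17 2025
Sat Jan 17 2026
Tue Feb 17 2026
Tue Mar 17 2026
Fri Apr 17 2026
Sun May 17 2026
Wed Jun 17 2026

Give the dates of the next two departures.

Fri Jul 17 2026, Mon Aug 17 2026

Gaps: 31, 31, 28, 31, 30, 31 days — not constant. Every event is on the 17th of the month.
Pattern: the 17th of each month.
July 2026: Fri Jul 17 2026.
Next: August 2026 → Mon Aug 17 2026.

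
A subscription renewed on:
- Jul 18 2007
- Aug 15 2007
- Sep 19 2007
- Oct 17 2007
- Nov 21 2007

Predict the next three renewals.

These are Wednesdays at 28- or 35-day spacing (28, 35, 28, 35).
The pattern: 3rd Wednesday of the month.
3rd Wednesday of December 2007: Dec 19 2007.
January 2008 — 3rd Wednesday is Jan 16 2008.
February 2008 — 3rd Wednesday is Feb 20 2008.

Dec 19 2007, Jan 16 2008, Feb 20 2008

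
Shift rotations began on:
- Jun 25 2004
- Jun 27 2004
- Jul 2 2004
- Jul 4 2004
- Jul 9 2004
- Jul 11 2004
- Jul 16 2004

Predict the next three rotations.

The gap pattern 2, 5, 2, 5, 2, 5 repeats every 2 events.
These are the Fridays and Sundays of each week.
The following Sunday is Jul 18 2004.
The following Friday is Jul 23 2004.
The following Sunday is Jul 25 2004.

Jul 18 2004, Jul 23 2004, Jul 25 2004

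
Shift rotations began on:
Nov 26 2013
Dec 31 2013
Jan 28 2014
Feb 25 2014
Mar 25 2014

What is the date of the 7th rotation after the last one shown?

These are Tuesdays with 35, 28, 28, 28-day gaps.
Each is the final Tuesday of its month — Dec 31 2013 is past the 28th, so '4th Tuesday' doesn't fit.
April 2014 ends with Tuesday Apr 29 2014.
May 2014 ends with Tuesday May 27 2014.
June 2014 ends with Tuesday Jun 24 2014.
July 2014 ends with Tuesday Jul 29 2014.
Last Tuesday of August 2014: Aug 26 2014.
September 2014 ends with Tuesday Sep 30 2014.
Last Tuesday of October 2014: Oct 28 2014.

Oct 28 2014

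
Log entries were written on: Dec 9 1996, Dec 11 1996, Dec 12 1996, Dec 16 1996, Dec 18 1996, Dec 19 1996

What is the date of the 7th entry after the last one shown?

The gap pattern 2, 1, 4, 2, 1 repeats every 3 events.
These are the Mondays, Wednesdays and Thursdays of each week.
Next Monday: Dec 23 1996.
The following Wednesday is Dec 25 1996.
The following Thursday is Dec 26 1996.
Next Monday: Dec 30 1996.
Next Wednesday: Jan 1 1997.
Next Thursday: Jan 2 1997.
The following Monday is Jan 6 1997.

Jan 6 1997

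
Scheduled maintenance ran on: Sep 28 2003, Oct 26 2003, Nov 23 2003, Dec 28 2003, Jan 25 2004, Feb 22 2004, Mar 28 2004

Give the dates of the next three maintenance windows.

These are Sundays at 28- or 35-day spacing (28, 28, 35, 28, 28, 35).
The pattern: 4th Sunday of the month.
4th Sunday of April 2004: Apr 25 2004.
4th Sunday of May 2004: May 23 2004.
June 2004 — 4th Sunday is Jun 27 2004.

Apr 25 2004, May 23 2004, Jun 27 2004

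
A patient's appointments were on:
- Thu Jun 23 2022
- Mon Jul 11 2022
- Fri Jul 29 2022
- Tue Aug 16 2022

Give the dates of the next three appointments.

Sat Sep 3 2022, Wed Sep 21 2022, Sun Oct 9 2022

Gaps between consecutive events: 18, 18, 18 days — a constant 18-day interval.
Tue Aug 16 2022 + 18 days = Sat Sep 3 2022.
Sat Sep 3 2022 + 18 days = Wed Sep 21 2022.
Wed Sep 21 2022 + 18 days = Sun Oct 9 2022.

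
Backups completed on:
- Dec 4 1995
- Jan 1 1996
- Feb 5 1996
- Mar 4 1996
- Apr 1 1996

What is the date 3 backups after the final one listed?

Jul 1 1996

These are Mondays at 28- or 35-day spacing (28, 35, 28, 28).
The pattern: 1st Monday of the month.
May 1996 — 1st Monday is May 6 1996.
June 1996 — 1st Monday is Jun 3 1996.
1st Monday of July 1996: Jul 1 1996.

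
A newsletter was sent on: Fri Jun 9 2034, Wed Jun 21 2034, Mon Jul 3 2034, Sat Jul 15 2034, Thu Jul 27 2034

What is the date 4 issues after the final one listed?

Every event comes 12 days after the last (12, 12, 12, 12).
Thu Jul 27 2034 + 12 days = Tue Aug 8 2034.
Tue Aug 8 2034 + 12 days = Sun Aug 20 2034.
Sun Aug 20 2034 + 12 days = Fri Sep 1 2034.
Fri Sep 1 2034 + 12 days = Wed Sep 13 2034.

Wed Sep 13 2034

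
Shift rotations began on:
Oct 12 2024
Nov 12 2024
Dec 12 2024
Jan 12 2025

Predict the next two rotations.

The day-of-month is always 12 (31, 30, 31 days between events).
So this recurs on the 12th of each month.
February 2025: Feb 12 2025.
Next: March 2025 → Mar 12 2025.

Feb 12 2025, Mar 12 2025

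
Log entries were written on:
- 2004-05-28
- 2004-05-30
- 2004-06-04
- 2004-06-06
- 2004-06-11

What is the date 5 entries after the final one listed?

Gaps: 2, 5, 2, 5 days — not constant, but cyclic with period 2.
The events fall on every Friday and Sunday.
Next Sunday: 2004-06-13.
The following Friday is 2004-06-18.
The following Sunday is 2004-06-20.
The following Friday is 2004-06-25.
Next Sunday: 2004-06-27.

2004-06-27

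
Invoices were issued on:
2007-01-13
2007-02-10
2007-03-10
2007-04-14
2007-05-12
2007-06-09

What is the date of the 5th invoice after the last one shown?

2007-11-10

All dates are Saturdays, 28, 28, 35, 28, 28 days apart.
Specifically, the 2nd Saturday of each month.
July 2007 — 2nd Saturday is 2007-07-14.
August 2007 — 2nd Saturday is 2007-08-11.
2nd Saturday of September 2007: 2007-09-08.
October 2007 — 2nd Saturday is 2007-10-13.
November 2007 — 2nd Saturday is 2007-11-10.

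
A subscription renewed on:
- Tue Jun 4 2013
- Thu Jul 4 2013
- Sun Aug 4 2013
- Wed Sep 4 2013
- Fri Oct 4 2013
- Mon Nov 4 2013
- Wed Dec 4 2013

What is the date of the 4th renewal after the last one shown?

Fri Apr 4 2014

The day-of-month is always 4 (30, 31, 31, 30, 31, 30 days between events).
So this recurs on the 4th of each month.
January 2014: Sat Jan 4 2014.
February 2014: Tue Feb 4 2014.
Next: March 2014 → Tue Mar 4 2014.
Next: April 2014 → Fri Apr 4 2014.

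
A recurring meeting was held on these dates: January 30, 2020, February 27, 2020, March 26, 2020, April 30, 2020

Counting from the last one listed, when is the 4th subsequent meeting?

August 27, 2020

All Thursdays; the gaps (28, 28, 35) vary with month length.
This is the last Thursday of each month.
Last Thursday of May 2020: May 28, 2020.
June 2020 ends with Thursday June 25, 2020.
July 2020 ends with Thursday July 30, 2020.
August 2020 ends with Thursday August 27, 2020.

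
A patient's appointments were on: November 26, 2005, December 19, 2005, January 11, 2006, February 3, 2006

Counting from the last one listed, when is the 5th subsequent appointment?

The spacing is 23, 23, 23 days — always 23 days.
February 3, 2006 + 23 days = February 26, 2006.
February 26, 2006 + 23 days = March 21, 2006.
March 21, 2006 + 23 days = April 13, 2006.
April 13, 2006 + 23 days = May 6, 2006.
May 6, 2006 + 23 days = May 29, 2006.

May 29, 2006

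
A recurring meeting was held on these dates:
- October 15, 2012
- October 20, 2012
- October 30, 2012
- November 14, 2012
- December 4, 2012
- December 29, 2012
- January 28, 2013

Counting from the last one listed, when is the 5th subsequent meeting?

The spacing grows by 5 each time: 5, 10, 15, 20, 25, 30 days.
Next gap: 35 days. January 28, 2013 + 35 days = March 4, 2013.
Next gap: 40 days. March 4, 2013 + 40 days = April 13, 2013.
Next gap: 45 days. April 13, 2013 + 45 days = May 28, 2013.
Next gap: 50 days. May 28, 2013 + 50 days = July 17, 2013.
Next gap: 55 days. July 17, 2013 + 55 days = September 10, 2013.

September 10, 2013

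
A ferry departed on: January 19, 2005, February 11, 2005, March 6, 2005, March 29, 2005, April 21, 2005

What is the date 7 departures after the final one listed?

September 29, 2005

The spacing is 23, 23, 23, 23 days — always 23 days.
April 21, 2005 + 23 days = May 14, 2005.
May 14, 2005 + 23 days = June 6, 2005.
June 6, 2005 + 23 days = June 29, 2005.
June 29, 2005 + 23 days = July 22, 2005.
July 22, 2005 + 23 days = August 14, 2005.
August 14, 2005 + 23 days = September 6, 2005.
September 6, 2005 + 23 days = September 29, 2005.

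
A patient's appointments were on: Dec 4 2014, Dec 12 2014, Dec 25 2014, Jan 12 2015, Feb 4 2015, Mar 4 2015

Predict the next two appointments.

Apr 6 2015, May 14 2015

Intervals are 8, 13, 18, 23, 28 days — an arithmetic progression with common difference 5.
Next gap: 33 days. Mar 4 2015 + 33 days = Apr 6 2015.
Next gap: 38 days. Apr 6 2015 + 38 days = May 14 2015.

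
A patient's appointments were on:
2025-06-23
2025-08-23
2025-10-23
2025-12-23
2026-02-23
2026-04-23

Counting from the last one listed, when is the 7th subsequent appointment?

Each date is the 23rd; the gaps (61, 61, 61, 62, 59) track the month lengths.
The rule is the 23rd of every 2 months.
June 2026: 2026-06-23.
August 2026: 2026-08-23.
October 2026: 2026-10-23.
December 2026: 2026-12-23.
February 2027: 2027-02-23.
Next: April 2027 → 2027-04-23.
Next: June 2027 → 2027-06-23.

2027-06-23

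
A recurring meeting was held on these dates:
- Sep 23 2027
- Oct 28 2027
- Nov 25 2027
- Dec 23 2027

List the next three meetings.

These are Thursdays at 28- or 35-day spacing (35, 28, 28).
The pattern: 4th Thursday of the month.
January 2028 — 4th Thursday is Jan 27 2028.
February 2028 — 4th Thursday is Feb 24 2028.
4th Thursday of March 2028: Mar 23 2028.

Jan 27 2028, Feb 24 2028, Mar 23 2028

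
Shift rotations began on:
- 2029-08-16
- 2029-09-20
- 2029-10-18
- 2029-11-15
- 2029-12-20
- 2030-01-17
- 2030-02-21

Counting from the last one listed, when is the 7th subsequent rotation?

These are Thursdays at 28- or 35-day spacing (35, 28, 28, 35, 28, 35).
The pattern: 3rd Thursday of the month.
March 2030 — 3rd Thursday is 2030-03-21.
April 2030 — 3rd Thursday is 2030-04-18.
3rd Thursday of May 2030: 2030-05-16.
3rd Thursday of June 2030: 2030-06-20.
July 2030 — 3rd Thursday is 2030-07-18.
3rd Thursday of August 2030: 2030-08-15.
3rd Thursday of September 2030: 2030-09-19.

2030-09-19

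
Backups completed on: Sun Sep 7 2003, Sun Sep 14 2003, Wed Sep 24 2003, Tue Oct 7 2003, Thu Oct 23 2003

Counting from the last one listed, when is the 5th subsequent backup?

Intervals are 7, 10, 13, 16 days — an arithmetic progression with common difference 3.
Next gap: 19 days. Thu Oct 23 2003 + 19 days = Tue Nov 11 2003.
Next gap: 22 days. Tue Nov 11 2003 + 22 days = Wed Dec 3 2003.
Next gap: 25 days. Wed Dec 3 2003 + 25 days = Sun Dec 28 2003.
Next gap: 28 days. Sun Dec 28 2003 + 28 days = Sun Jan 25 2004.
Next gap: 31 days. Sun Jan 25 2004 + 31 days = Wed Feb 25 2004.

Wed Feb 25 2004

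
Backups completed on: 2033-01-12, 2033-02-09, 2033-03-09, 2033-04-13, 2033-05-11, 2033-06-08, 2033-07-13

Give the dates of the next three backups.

2033-08-10, 2033-09-14, 2033-10-12

These are Wednesdays at 28- or 35-day spacing (28, 28, 35, 28, 28, 35).
The pattern: 2nd Wednesday of the month.
August 2033 — 2nd Wednesday is 2033-08-10.
September 2033 — 2nd Wednesday is 2033-09-14.
2nd Wednesday of October 2033: 2033-10-12.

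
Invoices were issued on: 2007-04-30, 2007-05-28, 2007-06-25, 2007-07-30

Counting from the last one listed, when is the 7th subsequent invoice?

These are Mondays with 28, 28, 35-day gaps.
Each is the final Monday of its month — 2007-04-30 is past the 28th, so '4th Monday' doesn't fit.
Last Monday of August 2007: 2007-08-27.
Last Monday of September 2007: 2007-09-24.
October 2007 ends with Monday 2007-10-29.
November 2007 ends with Monday 2007-11-26.
Last Monday of December 2007: 2007-12-31.
Last Monday of January 2008: 2008-01-28.
Last Monday of February 2008: 2008-02-25.

2008-02-25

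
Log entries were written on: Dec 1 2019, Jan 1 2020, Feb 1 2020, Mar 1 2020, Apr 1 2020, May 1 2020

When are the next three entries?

Gaps: 31, 31, 29, 31, 30 days — not constant. Every event is on the 1st of the month.
Pattern: the 1st of each month.
June 2020: Jun 1 2020.
Next: July 2020 → Jul 1 2020.
Next: August 2020 → Aug 1 2020.

Jun 1 2020, Jul 1 2020, Aug 1 2020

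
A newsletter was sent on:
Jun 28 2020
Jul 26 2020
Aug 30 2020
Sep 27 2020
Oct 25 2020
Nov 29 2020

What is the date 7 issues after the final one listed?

These are Sundays with 28, 35, 28, 28, 35-day gaps.
Each is the final Sunday of its month — Aug 30 2020 is past the 28th, so '4th Sunday' doesn't fit.
Last Sunday of December 2020: Dec 27 2020.
Last Sunday of January 2021: Jan 31 2021.
February 2021 ends with Sunday Feb 28 2021.
March 2021 ends with Sunday Mar 28 2021.
Last Sunday of April 2021: Apr 25 2021.
May 2021 ends with Sunday May 30 2021.
Last Sunday of June 2021: Jun 27 2021.

Jun 27 2021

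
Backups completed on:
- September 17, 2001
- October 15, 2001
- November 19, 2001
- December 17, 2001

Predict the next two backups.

These are Mondays at 28- or 35-day spacing (28, 35, 28).
The pattern: 3rd Monday of the month.
January 2002 — 3rd Monday is January 21, 2002.
February 2002 — 3rd Monday is February 18, 2002.

January 21, 2002; February 18, 2002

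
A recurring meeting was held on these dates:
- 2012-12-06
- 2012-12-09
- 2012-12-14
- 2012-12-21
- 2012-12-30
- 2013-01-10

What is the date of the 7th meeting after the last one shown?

2013-05-23

Gaps: 3, 5, 7, 9, 11 days — each gap is 2 larger than the previous one.
Next gap: 13 days. 2013-01-10 + 13 days = 2013-01-23.
Next gap: 15 days. 2013-01-23 + 15 days = 2013-02-07.
Next gap: 17 days. 2013-02-07 + 17 days = 2013-02-24.
Next gap: 19 days. 2013-02-24 + 19 days = 2013-03-15.
Next gap: 21 days. 2013-03-15 + 21 days = 2013-04-05.
Next gap: 23 days. 2013-04-05 + 23 days = 2013-04-28.
Next gap: 25 days. 2013-04-28 + 25 days = 2013-05-23.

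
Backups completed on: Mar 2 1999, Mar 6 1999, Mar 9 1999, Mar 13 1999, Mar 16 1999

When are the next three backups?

The gap pattern 4, 3, 4, 3 repeats every 2 events.
These are the Tuesdays and Saturdays of each week.
Next Saturday: Mar 20 1999.
The following Tuesday is Mar 23 1999.
Next Saturday: Mar 27 1999.

Mar 20 1999, Mar 23 1999, Mar 27 1999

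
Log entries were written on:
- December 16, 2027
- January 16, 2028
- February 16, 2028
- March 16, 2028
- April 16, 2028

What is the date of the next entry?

Each date is the 16th; the gaps (31, 31, 29, 31) track the month lengths.
The rule is the 16th of each month.
May 2028: May 16, 2028.

May 16, 2028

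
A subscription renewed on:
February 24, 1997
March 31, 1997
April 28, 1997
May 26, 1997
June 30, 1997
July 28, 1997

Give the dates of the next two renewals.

August 25, 1997; September 29, 1997

These are Mondays with 35, 28, 28, 35, 28-day gaps.
Each is the final Monday of its month — March 31, 1997 is past the 28th, so '4th Monday' doesn't fit.
August 1997 ends with Monday August 25, 1997.
September 1997 ends with Monday September 29, 1997.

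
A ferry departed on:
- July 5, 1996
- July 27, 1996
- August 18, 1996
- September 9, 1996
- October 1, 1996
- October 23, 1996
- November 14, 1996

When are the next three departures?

Gaps between consecutive events: 22, 22, 22, 22, 22, 22 days — a constant 22-day interval.
November 14, 1996 + 22 days = December 6, 1996.
December 6, 1996 + 22 days = December 28, 1996.
December 28, 1996 + 22 days = January 19, 1997.

December 6, 1996; December 28, 1996; January 19, 1997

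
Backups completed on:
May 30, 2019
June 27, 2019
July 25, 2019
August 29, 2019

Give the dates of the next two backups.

These are Thursdays with 28, 28, 35-day gaps.
Each is the final Thursday of its month — May 30, 2019 is past the 28th, so '4th Thursday' doesn't fit.
September 2019 ends with Thursday September 26, 2019.
October 2019 ends with Thursday October 31, 2019.

September 26, 2019; October 31, 2019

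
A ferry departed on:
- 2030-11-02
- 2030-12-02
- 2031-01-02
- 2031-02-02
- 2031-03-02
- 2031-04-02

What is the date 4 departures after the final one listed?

2031-08-02

The day-of-month is always 2 (30, 31, 31, 28, 31 days between events).
So this recurs on the 2nd of each month.
May 2031: 2031-05-02.
June 2031: 2031-06-02.
Next: July 2031 → 2031-07-02.
Next: August 2031 → 2031-08-02.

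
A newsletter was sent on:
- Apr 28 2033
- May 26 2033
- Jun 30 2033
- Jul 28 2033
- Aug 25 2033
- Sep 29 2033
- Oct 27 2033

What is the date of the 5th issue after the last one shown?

All Thursdays; the gaps (28, 35, 28, 28, 35, 28) vary with month length.
This is the last Thursday of each month.
Last Thursday of November 2033: Nov 24 2033.
Last Thursday of December 2033: Dec 29 2033.
Last Thursday of January 2034: Jan 26 2034.
Last Thursday of February 2034: Feb 23 2034.
March 2034 ends with Thursday Mar 30 2034.

Mar 30 2034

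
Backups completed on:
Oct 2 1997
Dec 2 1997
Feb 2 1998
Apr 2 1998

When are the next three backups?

Gaps: 61, 62, 59 days — not constant. Every event is on the 2nd of the month.
Pattern: the 2nd of every 2 months.
June 1998: Jun 2 1998.
August 1998: Aug 2 1998.
October 1998: Oct 2 1998.

Jun 2 1998, Aug 2 1998, Oct 2 1998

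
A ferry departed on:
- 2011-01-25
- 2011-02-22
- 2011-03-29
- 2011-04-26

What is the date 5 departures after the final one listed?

2011-09-27

Every date is a Tuesday; gaps 28, 35, 28 days.
Each is the last Tuesday of its month (at least one falls on the 29th or later, ruling out '4th Tuesday').
May 2011 ends with Tuesday 2011-05-31.
Last Tuesday of June 2011: 2011-06-28.
Last Tuesday of July 2011: 2011-07-26.
August 2011 ends with Tuesday 2011-08-30.
September 2011 ends with Tuesday 2011-09-27.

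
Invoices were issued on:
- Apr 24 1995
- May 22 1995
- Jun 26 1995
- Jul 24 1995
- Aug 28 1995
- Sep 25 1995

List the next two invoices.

Gaps: 28, 35, 28, 35, 28 days — a mix of 28 and 35. Every date is a Monday.
Each is the 4th Monday of its month.
4th Monday of October 1995: Oct 23 1995.
4th Monday of November 1995: Nov 27 1995.

Oct 23 1995, Nov 27 1995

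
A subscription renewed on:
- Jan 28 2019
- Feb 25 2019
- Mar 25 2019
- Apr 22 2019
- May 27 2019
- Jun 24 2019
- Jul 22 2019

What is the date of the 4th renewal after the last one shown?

Nov 25 2019

All dates are Mondays, 28, 28, 28, 35, 28, 28 days apart.
Specifically, the 4th Monday of each month.
August 2019 — 4th Monday is Aug 26 2019.
4th Monday of September 2019: Sep 23 2019.
4th Monday of October 2019: Oct 28 2019.
4th Monday of November 2019: Nov 25 2019.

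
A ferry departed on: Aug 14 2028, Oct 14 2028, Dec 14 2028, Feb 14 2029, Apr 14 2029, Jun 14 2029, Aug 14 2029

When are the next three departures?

Oct 14 2029, Dec 14 2029, Feb 14 2030

Gaps: 61, 61, 62, 59, 61, 61 days — not constant. Every event is on the 14th of the month.
Pattern: the 14th of every 2 months.
Next: October 2029 → Oct 14 2029.
December 2029: Dec 14 2029.
Next: February 2030 → Feb 14 2030.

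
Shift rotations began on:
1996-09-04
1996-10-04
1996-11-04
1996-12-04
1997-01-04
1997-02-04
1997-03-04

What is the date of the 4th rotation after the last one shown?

Each date is the 4th; the gaps (30, 31, 30, 31, 31, 28) track the month lengths.
The rule is the 4th of each month.
Next: April 1997 → 1997-04-04.
May 1997: 1997-05-04.
Next: June 1997 → 1997-06-04.
Next: July 1997 → 1997-07-04.

1997-07-04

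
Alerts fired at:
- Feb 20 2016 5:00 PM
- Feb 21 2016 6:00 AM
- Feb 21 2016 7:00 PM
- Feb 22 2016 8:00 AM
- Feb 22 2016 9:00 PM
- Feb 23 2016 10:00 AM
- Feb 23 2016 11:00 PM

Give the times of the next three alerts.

Spacing: 13, 13, 13, 13, 13, 13 h — constant 13 h.
Feb 23 2016 11:00 PM + 13 h = Feb 24 2016 12:00 PM.
Feb 24 2016 12:00 PM + 13 h = Feb 25 2016 1:00 AM.
Feb 25 2016 1:00 AM + 13 h = Feb 25 2016 2:00 PM.

Feb 24 2016 12:00 PM, Feb 25 2016 1:00 AM, Feb 25 2016 2:00 PM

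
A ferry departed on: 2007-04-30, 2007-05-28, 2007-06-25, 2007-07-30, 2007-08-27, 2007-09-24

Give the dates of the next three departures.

2007-10-29, 2007-11-26, 2007-12-31

Every date is a Monday; gaps 28, 28, 35, 28, 28 days.
Each is the last Monday of its month (at least one falls on the 29th or later, ruling out '4th Monday').
October 2007 ends with Monday 2007-10-29.
November 2007 ends with Monday 2007-11-26.
Last Monday of December 2007: 2007-12-31.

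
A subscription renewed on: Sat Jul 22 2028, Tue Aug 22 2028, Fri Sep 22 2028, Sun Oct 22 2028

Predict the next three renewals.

Each date is the 22nd; the gaps (31, 31, 30) track the month lengths.
The rule is the 22nd of each month.
Next: November 2028 → Wed Nov 22 2028.
Next: December 2028 → Fri Dec 22 2028.
Next: January 2029 → Mon Jan 22 2029.

Wed Nov 22 2028, Fri Dec 22 2028, Mon Jan 22 2029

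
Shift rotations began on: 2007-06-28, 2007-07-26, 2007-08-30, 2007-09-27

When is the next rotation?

2007-10-25

Every date is a Thursday; gaps 28, 35, 28 days.
Each is the last Thursday of its month (at least one falls on the 29th or later, ruling out '4th Thursday').
Last Thursday of October 2007: 2007-10-25.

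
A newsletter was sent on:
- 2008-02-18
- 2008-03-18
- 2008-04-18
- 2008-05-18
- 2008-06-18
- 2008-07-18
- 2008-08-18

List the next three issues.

2008-09-18, 2008-10-18, 2008-11-18

Gaps: 29, 31, 30, 31, 30, 31 days — not constant. Every event is on the 18th of the month.
Pattern: the 18th of each month.
Next: September 2008 → 2008-09-18.
October 2008: 2008-10-18.
November 2008: 2008-11-18.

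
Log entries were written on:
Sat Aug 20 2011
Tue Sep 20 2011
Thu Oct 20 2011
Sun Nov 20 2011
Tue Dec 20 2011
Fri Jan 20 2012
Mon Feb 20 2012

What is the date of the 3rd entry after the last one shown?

The day-of-month is always 20 (31, 30, 31, 30, 31, 31 days between events).
So this recurs on the 20th of each month.
Next: March 2012 → Tue Mar 20 2012.
Next: April 2012 → Fri Apr 20 2012.
Next: May 2012 → Sun May 20 2012.

Sun May 20 2012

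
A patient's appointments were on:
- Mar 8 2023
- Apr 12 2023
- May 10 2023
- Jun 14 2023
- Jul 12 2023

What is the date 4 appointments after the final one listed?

Nov 8 2023

These are Wednesdays at 28- or 35-day spacing (35, 28, 35, 28).
The pattern: 2nd Wednesday of the month.
2nd Wednesday of August 2023: Aug 9 2023.
2nd Wednesday of September 2023: Sep 13 2023.
October 2023 — 2nd Wednesday is Oct 11 2023.
November 2023 — 2nd Wednesday is Nov 8 2023.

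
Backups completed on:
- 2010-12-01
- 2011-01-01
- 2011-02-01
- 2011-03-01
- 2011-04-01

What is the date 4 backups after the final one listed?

2011-08-01

Gaps: 31, 31, 28, 31 days — not constant. Every event is on the 1st of the month.
Pattern: the 1st of each month.
May 2011: 2011-05-01.
June 2011: 2011-06-01.
July 2011: 2011-07-01.
August 2011: 2011-08-01.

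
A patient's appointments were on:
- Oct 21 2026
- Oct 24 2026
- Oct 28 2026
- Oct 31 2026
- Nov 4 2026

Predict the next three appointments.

The gap pattern 3, 4, 3, 4 repeats every 2 events.
These are the Wednesdays and Saturdays of each week.
Next Saturday: Nov 7 2026.
Next Wednesday: Nov 11 2026.
The following Saturday is Nov 14 2026.

Nov 7 2026, Nov 11 2026, Nov 14 2026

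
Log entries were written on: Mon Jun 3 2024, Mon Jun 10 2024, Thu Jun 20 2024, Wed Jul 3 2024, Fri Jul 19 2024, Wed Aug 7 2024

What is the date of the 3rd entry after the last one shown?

Gaps: 7, 10, 13, 16, 19 days — each gap is 3 larger than the previous one.
Next gap: 22 days. Wed Aug 7 2024 + 22 days = Thu Aug 29 2024.
Next gap: 25 days. Thu Aug 29 2024 + 25 days = Mon Sep 23 2024.
Next gap: 28 days. Mon Sep 23 2024 + 28 days = Mon Oct 21 2024.

Mon Oct 21 2024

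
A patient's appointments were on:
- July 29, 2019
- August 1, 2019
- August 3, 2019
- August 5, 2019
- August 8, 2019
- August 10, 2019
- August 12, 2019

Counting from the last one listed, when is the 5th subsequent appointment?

Gaps: 3, 2, 2, 3, 2, 2 days — not constant, but cyclic with period 3.
The events fall on every Monday, Thursday and Saturday.
The following Thursday is August 15, 2019.
The following Saturday is August 17, 2019.
The following Monday is August 19, 2019.
The following Thursday is August 22, 2019.
Next Saturday: August 24, 2019.

August 24, 2019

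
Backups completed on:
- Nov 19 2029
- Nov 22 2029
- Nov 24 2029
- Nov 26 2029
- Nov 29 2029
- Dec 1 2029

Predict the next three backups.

The gap pattern 3, 2, 2, 3, 2 repeats every 3 events.
These are the Mondays, Thursdays and Saturdays of each week.
The following Monday is Dec 3 2029.
Next Thursday: Dec 6 2029.
Next Saturday: Dec 8 2029.

Dec 3 2029, Dec 6 2029, Dec 8 2029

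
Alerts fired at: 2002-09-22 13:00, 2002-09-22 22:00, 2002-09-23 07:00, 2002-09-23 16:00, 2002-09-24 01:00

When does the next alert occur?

2002-09-24 10:00

Spacing: 9, 9, 9, 9 h — constant 9 h.
2002-09-24 01:00 + 9 h = 2002-09-24 10:00.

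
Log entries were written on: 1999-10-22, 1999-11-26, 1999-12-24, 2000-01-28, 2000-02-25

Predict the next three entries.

Gaps: 35, 28, 35, 28 days — a mix of 28 and 35. Every date is a Friday.
Each is the 4th Friday of its month.
4th Friday of March 2000: 2000-03-24.
4th Friday of April 2000: 2000-04-28.
May 2000 — 4th Friday is 2000-05-26.

2000-03-24, 2000-04-28, 2000-05-26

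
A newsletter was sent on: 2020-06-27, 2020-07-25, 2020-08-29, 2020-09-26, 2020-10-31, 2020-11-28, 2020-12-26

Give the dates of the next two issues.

These are Saturdays with 28, 35, 28, 35, 28, 28-day gaps.
Each is the final Saturday of its month — 2020-08-29 is past the 28th, so '4th Saturday' doesn't fit.
January 2021 ends with Saturday 2021-01-30.
February 2021 ends with Saturday 2021-02-27.

2021-01-30, 2021-02-27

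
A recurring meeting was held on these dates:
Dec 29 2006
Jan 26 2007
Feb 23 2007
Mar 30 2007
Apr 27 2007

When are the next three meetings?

May 25 2007, Jun 29 2007, Jul 27 2007

These are Fridays with 28, 28, 35, 28-day gaps.
Each is the final Friday of its month — Dec 29 2006 is past the 28th, so '4th Friday' doesn't fit.
May 2007 ends with Friday May 25 2007.
June 2007 ends with Friday Jun 29 2007.
Last Friday of July 2007: Jul 27 2007.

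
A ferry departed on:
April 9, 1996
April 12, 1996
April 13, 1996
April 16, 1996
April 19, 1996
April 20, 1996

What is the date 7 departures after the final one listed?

May 7, 1996

The gap pattern 3, 1, 3, 3, 1 repeats every 3 events.
These are the Tuesdays, Fridays and Saturdays of each week.
The following Tuesday is April 23, 1996.
The following Friday is April 26, 1996.
Next Saturday: April 27, 1996.
Next Tuesday: April 30, 1996.
The following Friday is May 3, 1996.
The following Saturday is May 4, 1996.
The following Tuesday is May 7, 1996.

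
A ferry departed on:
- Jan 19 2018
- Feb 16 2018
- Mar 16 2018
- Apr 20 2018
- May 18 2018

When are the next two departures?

These are Fridays at 28- or 35-day spacing (28, 28, 35, 28).
The pattern: 3rd Friday of the month.
3rd Friday of June 2018: Jun 15 2018.
July 2018 — 3rd Friday is Jul 20 2018.

Jun 15 2018, Jul 20 2018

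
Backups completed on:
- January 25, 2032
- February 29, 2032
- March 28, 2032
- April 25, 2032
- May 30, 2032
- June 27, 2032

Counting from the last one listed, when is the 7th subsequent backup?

January 30, 2033

Every date is a Sunday; gaps 35, 28, 28, 35, 28 days.
Each is the last Sunday of its month (at least one falls on the 29th or later, ruling out '4th Sunday').
Last Sunday of July 2032: July 25, 2032.
Last Sunday of August 2032: August 29, 2032.
September 2032 ends with Sunday September 26, 2032.
Last Sunday of October 2032: October 31, 2032.
November 2032 ends with Sunday November 28, 2032.
December 2032 ends with Sunday December 26, 2032.
Last Sunday of January 2033: January 30, 2033.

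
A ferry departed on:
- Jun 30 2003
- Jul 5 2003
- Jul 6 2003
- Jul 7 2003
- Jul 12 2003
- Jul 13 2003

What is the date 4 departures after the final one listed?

The gap pattern 5, 1, 1, 5, 1 repeats every 3 events.
These are the Mondays, Saturdays and Sundays of each week.
The following Monday is Jul 14 2003.
Next Saturday: Jul 19 2003.
The following Sunday is Jul 20 2003.
The following Monday is Jul 21 2003.

Jul 21 2003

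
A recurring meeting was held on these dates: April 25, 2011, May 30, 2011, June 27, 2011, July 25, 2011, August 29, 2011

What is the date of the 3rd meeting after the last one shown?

Every date is a Monday; gaps 35, 28, 28, 35 days.
Each is the last Monday of its month (at least one falls on the 29th or later, ruling out '4th Monday').
Last Monday of September 2011: September 26, 2011.
October 2011 ends with Monday October 31, 2011.
Last Monday of November 2011: November 28, 2011.

November 28, 2011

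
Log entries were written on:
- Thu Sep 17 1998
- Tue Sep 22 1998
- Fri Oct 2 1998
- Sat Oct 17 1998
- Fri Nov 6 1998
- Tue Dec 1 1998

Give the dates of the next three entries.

Thu Dec 31 1998, Thu Feb 4 1999, Tue Mar 16 1999

The spacing grows by 5 each time: 5, 10, 15, 20, 25 days.
Next gap: 30 days. Tue Dec 1 1998 + 30 days = Thu Dec 31 1998.
Next gap: 35 days. Thu Dec 31 1998 + 35 days = Thu Feb 4 1999.
Next gap: 40 days. Thu Feb 4 1999 + 40 days = Tue Mar 16 1999.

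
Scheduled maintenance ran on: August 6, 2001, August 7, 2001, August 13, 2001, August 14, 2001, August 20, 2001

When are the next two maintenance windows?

Every event lands on a Monday or Tuesday (gaps cycle 1, 6, 1, 6).
So the schedule is: every Monday and Tuesday.
The following Tuesday is August 21, 2001.
Next Monday: August 27, 2001.

August 21, 2001; August 27, 2001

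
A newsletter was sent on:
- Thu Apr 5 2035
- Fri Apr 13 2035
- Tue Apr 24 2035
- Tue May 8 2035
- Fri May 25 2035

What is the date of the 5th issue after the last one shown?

Tue Oct 2 2035

Gaps: 8, 11, 14, 17 days — each gap is 3 larger than the previous one.
Next gap: 20 days. Fri May 25 2035 + 20 days = Thu Jun 14 2035.
Next gap: 23 days. Thu Jun 14 2035 + 23 days = Sat Jul 7 2035.
Next gap: 26 days. Sat Jul 7 2035 + 26 days = Thu Aug 2 2035.
Next gap: 29 days. Thu Aug 2 2035 + 29 days = Fri Aug 31 2035.
Next gap: 32 days. Fri Aug 31 2035 + 32 days = Tue Oct 2 2035.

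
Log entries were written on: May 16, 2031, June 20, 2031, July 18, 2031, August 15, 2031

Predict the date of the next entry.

Gaps: 35, 28, 28 days — a mix of 28 and 35. Every date is a Friday.
Each is the 3rd Friday of its month.
3rd Friday of September 2031: September 19, 2031.

September 19, 2031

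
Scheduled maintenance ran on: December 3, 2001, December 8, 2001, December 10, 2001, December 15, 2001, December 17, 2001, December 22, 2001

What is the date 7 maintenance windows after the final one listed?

Every event lands on a Monday or Saturday (gaps cycle 5, 2, 5, 2, 5).
So the schedule is: every Monday and Saturday.
The following Monday is December 24, 2001.
Next Saturday: December 29, 2001.
The following Monday is December 31, 2001.
The following Saturday is January 5, 2002.
Next Monday: January 7, 2002.
Next Saturday: January 12, 2002.
The following Monday is January 14, 2002.

January 14, 2002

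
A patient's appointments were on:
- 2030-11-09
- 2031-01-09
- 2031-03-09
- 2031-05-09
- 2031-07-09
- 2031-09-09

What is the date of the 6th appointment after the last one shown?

2032-09-09

Each date is the 9th; the gaps (61, 59, 61, 61, 62) track the month lengths.
The rule is the 9th of every 2 months.
Next: November 2031 → 2031-11-09.
Next: January 2032 → 2032-01-09.
Next: March 2032 → 2032-03-09.
May 2032: 2032-05-09.
July 2032: 2032-07-09.
Next: September 2032 → 2032-09-09.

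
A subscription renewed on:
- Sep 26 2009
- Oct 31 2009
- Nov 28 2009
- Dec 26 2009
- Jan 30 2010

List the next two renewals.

These are Saturdays with 35, 28, 28, 35-day gaps.
Each is the final Saturday of its month — Oct 31 2009 is past the 28th, so '4th Saturday' doesn't fit.
Last Saturday of February 2010: Feb 27 2010.
Last Saturday of March 2010: Mar 27 2010.

Feb 27 2010, Mar 27 2010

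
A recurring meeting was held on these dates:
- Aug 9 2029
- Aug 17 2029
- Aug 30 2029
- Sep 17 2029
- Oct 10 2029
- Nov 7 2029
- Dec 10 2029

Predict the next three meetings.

Intervals are 8, 13, 18, 23, 28, 33 days — an arithmetic progression with common difference 5.
Next gap: 38 days. Dec 10 2029 + 38 days = Jan 17 2030.
Next gap: 43 days. Jan 17 2030 + 43 days = Mar 1 2030.
Next gap: 48 days. Mar 1 2030 + 48 days = Apr 18 2030.

Jan 17 2030, Mar 1 2030, Apr 18 2030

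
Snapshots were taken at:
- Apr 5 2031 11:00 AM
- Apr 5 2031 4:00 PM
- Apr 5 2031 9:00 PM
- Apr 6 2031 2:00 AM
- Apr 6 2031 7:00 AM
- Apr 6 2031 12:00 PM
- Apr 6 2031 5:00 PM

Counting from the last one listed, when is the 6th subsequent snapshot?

Apr 7 2031 11:00 PM

Gaps: 5, 5, 5, 5, 5, 5 hours — each event is 5 hours after the previous one.
Apr 6 2031 5:00 PM + 5 h = Apr 6 2031 10:00 PM.
Apr 6 2031 10:00 PM + 5 h = Apr 7 2031 3:00 AM.
Apr 7 2031 3:00 AM + 5 h = Apr 7 2031 8:00 AM.
Apr 7 2031 8:00 AM + 5 h = Apr 7 2031 1:00 PM.
Apr 7 2031 1:00 PM + 5 h = Apr 7 2031 6:00 PM.
Apr 7 2031 6:00 PM + 5 h = Apr 7 2031 11:00 PM.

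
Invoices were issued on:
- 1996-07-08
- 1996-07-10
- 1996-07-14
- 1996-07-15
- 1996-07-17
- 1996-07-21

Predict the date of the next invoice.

1996-07-22

Every event lands on a Monday or Wednesday or Sunday (gaps cycle 2, 4, 1, 2, 4).
So the schedule is: every Monday, Wednesday and Sunday.
The following Monday is 1996-07-22.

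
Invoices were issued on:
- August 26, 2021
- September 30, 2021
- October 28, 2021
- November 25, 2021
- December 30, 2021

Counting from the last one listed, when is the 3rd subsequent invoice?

Every date is a Thursday; gaps 35, 28, 28, 35 days.
Each is the last Thursday of its month (at least one falls on the 29th or later, ruling out '4th Thursday').
Last Thursday of January 2022: January 27, 2022.
Last Thursday of February 2022: February 24, 2022.
Last Thursday of March 2022: March 31, 2022.

March 31, 2022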